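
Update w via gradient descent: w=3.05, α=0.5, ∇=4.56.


w_new = w - α·∇
= 3.05 - 0.5·4.56
= 3.05 - 2.28
= 0.77

0.77


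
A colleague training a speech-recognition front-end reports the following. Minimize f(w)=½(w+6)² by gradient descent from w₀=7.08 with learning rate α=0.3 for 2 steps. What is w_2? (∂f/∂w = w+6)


step 1: grad = 7.08+6 = 13.08; w = 7.08 - 0.3·(13.08) = 3.156
step 2: grad = 3.156+6 = 9.156; w = 3.156 - 0.3·(9.156) = 0.4092

0.4092


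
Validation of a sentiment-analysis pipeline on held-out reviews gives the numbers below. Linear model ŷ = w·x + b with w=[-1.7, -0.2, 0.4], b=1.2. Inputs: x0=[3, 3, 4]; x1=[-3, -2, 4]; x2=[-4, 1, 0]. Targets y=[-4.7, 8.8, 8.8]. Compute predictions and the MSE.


ŷ0 = (-1.7)·(3) + (-0.2)·(3) + (0.4)·(4) + 1.2 = -2.9
ŷ1 = (-1.7)·(-3) + (-0.2)·(-2) + (0.4)·(4) + 1.2 = 8.3
ŷ2 = (-1.7)·(-4) + (-0.2)·(1) + (0.4)·(0) + 1.2 = 7.8
errors² = [3.24, 0.25, 1.0]
MSE = 4.4900/3 = 1.4967

1.4967


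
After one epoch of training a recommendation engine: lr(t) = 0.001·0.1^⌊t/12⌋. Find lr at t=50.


n_drops = ⌊50/12⌋ = 4
lr = 0.001·0.1^4 = 0.001·0.0001 = 0.0000001

0.0000001


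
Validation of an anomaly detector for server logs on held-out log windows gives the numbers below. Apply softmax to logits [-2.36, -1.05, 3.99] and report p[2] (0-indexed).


Exponentials: e^-2.36=0.0944, e^-1.05=0.3499, e^3.99=54.0549
Sum = 54.4992
Softmax = [0.0017, 0.0064, 0.9918]
p[2] = 54.0549/54.4992 = 0.9918

0.9918


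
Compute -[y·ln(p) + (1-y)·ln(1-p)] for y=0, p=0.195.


BCE = -[y·ln(p) + (1-y)·ln(1-p)]
= -0 - 1·ln(1-0.195)
= -ln(0.805) = 0.2169

0.2169


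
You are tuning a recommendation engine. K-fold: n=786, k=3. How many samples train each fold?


Fold size = 786/3 = 262
Training per fold = 786 - 262 = 524

524


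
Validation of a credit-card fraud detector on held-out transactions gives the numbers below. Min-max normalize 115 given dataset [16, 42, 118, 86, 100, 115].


min=16, max=118
(115-16)/(118-16) = 99/102 = 0.9706

0.9706


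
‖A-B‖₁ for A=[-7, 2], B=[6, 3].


d = |-7-6| + |2-3|
  = 13 + 1
  = 14

14


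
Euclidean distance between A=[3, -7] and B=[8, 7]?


d = √((3-8)² + (-7-7)²)
  = √(25 + 196)
  = √221 = 14.8661

14.8661


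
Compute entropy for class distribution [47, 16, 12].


Probabilities: [47/75, 16/75, 12/75] ≈ [0.6267, 0.2133, 0.16]
H = -((47/75)·log₂(47/75) + (16/75)·log₂(16/75) + (12/75)·log₂(12/75))
  = 1.321 bits

1.321 bits


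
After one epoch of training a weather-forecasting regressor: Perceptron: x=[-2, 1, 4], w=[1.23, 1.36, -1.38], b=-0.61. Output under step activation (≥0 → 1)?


z = (-2)·(1.23) + (1)·(1.36) + (4)·(-1.38) - 0.61
  = -7.23
step(z) = 0 (z<0)

0


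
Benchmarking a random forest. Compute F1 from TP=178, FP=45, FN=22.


Precision = 178/223 = 0.7982
Recall = 178/200 = 0.89
F1 = 2·P·R/(P+R) = 2·TP/(2·TP+FP+FN) = 356/(356+45+22) = 356/423 = 0.8416

0.8416


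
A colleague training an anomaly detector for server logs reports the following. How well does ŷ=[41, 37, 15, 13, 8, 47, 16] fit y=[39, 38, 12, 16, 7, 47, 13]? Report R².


ȳ = 24.5714
SS_res = Σ(y-ŷ)² = 33
SS_tot = Σ(y-ȳ)² = 1565.71
R² = 1 - SS_res/SS_tot = 1 - 0.0211 = 0.9789

0.9789


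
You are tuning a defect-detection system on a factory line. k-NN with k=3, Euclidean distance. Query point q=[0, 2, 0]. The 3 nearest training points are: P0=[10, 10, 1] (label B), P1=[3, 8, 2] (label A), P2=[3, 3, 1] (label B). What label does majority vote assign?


d(q,P0) = 12.8452  (label B)
d(q,P1) = 7.0  (label A)
d(q,P2) = 3.3166  (label B)
Votes: A=1, B=2
Majority → B

B


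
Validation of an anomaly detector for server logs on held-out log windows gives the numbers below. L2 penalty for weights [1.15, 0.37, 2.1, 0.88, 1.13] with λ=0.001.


‖w‖₂² = (1.15)² + (0.37)² + (2.1)² + (0.88)² + (1.13)²
     = 1.3225 + 0.1369 + 4.41 + 0.7744 + 1.2769
     = 7.9207
λ·‖w‖₂² = 0.001·7.9207 = 0.007921

0.007921


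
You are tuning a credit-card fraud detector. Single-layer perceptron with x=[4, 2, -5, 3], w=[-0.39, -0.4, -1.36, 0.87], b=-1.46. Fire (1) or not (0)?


z = (4)·(-0.39) + (2)·(-0.4) + (-5)·(-1.36) + (3)·(0.87) - 1.46
  = 5.59
step(z) = 1 (z≥0)

1


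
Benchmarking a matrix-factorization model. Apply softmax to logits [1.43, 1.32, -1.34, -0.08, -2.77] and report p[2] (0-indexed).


Exponentials: e^1.43=4.1787, e^1.32=3.7434, e^-1.34=0.2618, e^-0.08=0.9231, e^-2.77=0.0627
Sum = 9.1697
Softmax = [0.4557, 0.4082, 0.0286, 0.1007, 0.0068]
p[2] = 0.2618/9.1697 = 0.0286

0.0286


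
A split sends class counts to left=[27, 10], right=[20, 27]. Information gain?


Parent = [47, 37], H_parent = 0.9898
H_left = 0.8419 (n=37), H_right = 0.9839 (n=47)
H_children = (37/84)·0.8419 + (47/84)·0.9839 = 0.9214
IG = 0.9898 - 0.9214 = 0.0684

0.0684


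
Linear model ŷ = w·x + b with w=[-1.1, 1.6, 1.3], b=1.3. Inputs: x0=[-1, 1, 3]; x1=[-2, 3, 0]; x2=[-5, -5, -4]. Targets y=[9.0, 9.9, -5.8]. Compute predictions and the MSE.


ŷ0 = (-1.1)·(-1) + (1.6)·(1) + (1.3)·(3) + 1.3 = 7.9
ŷ1 = (-1.1)·(-2) + (1.6)·(3) + (1.3)·(0) + 1.3 = 8.3
ŷ2 = (-1.1)·(-5) + (1.6)·(-5) + (1.3)·(-4) + 1.3 = -6.4
errors² = [1.21, 2.56, 0.36]
MSE = 4.1300/3 = 1.3767

1.3767


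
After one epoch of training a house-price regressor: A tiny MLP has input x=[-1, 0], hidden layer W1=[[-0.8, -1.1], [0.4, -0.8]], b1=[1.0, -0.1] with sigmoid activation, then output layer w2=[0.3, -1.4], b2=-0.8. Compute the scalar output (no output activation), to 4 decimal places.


z1[0] = (-0.8)·(-1) + (-1.1)·(0) + 1.0 = 1.8
z1[1] = (0.4)·(-1) + (-0.8)·(0) - 0.1 = -0.5
h = sigmoid(z1) = [0.8581, 0.3775]
output = (0.3)·(0.8581) + (-1.4)·(0.3775) - 0.8 = -1.0711

-1.0711


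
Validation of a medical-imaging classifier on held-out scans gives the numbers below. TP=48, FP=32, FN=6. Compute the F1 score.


Precision = 48/80 = 0.6
Recall = 48/54 = 0.8889
F1 = 2·P·R/(P+R) = 2·TP/(2·TP+FP+FN) = 96/(96+32+6) = 96/134 = 0.7164

0.7164


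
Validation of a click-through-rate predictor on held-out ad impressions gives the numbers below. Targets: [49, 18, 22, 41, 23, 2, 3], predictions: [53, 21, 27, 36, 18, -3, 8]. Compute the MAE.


Absolute errors: |49-53|=4, |18-21|=3, |22-27|=5, |41-36|=5, |23-18|=5, |2+ 3|=5, |3-8|=5
Sum = 32
MAE = 32/7 = 32/7

32/7


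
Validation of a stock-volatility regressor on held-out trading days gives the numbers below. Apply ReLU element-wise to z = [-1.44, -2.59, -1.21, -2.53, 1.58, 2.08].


ReLU(-1.44) = max(0, -1.44) = 0.0
ReLU(-2.59) = max(0, -2.59) = 0.0
ReLU(-1.21) = max(0, -1.21) = 0.0
ReLU(-2.53) = max(0, -2.53) = 0.0
ReLU(1.58) = max(0, 1.58) = 1.58
ReLU(2.08) = max(0, 2.08) = 2.08
result = [0.0, 0.0, 0.0, 0.0, 1.58, 2.08]

[0.0, 0.0, 0.0, 0.0, 1.58, 2.08]


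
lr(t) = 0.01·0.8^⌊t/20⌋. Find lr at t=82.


n_drops = ⌊82/20⌋ = 4
lr = 0.01·0.8^4 = 0.01·0.4096 = 0.004096

0.004096


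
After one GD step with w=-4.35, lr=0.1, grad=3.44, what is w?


w_new = w - α·∇
= -4.35 - 0.1·3.44
= -4.35 - 0.344
= -4.694

-4.694


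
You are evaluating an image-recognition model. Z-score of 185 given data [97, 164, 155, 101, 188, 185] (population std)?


μ = 148.3333, σ = 36.7045
z = (185 - 148.3333)/36.7045 = 0.999

0.999


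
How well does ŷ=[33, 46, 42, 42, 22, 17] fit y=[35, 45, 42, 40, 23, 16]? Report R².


ȳ = 33.5
SS_res = Σ(y-ŷ)² = 11
SS_tot = Σ(y-ȳ)² = 665.5
R² = 1 - SS_res/SS_tot = 1 - 0.0165 = 0.9835

0.9835


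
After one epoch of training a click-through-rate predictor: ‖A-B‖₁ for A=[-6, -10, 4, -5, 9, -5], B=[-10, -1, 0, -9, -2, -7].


d = |-6+ 10| + |-10+ 1| + |4-0| + |-5+ 9| + |9+ 2| + |-5+ 7|
  = 4 + 9 + 4 + 4 + 11 + 2
  = 34

34


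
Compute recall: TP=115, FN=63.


Recall = TP/(TP+FN)
= 115/(115+63)
= 115/178 = 64.61%

64.61%


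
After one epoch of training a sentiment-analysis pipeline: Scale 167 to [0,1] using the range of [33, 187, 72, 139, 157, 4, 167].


min=4, max=187
(167-4)/(187-4) = 163/183 = 0.8907

0.8907


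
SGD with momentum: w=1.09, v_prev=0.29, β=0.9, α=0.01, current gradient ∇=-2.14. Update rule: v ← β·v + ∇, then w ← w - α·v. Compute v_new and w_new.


v_new = 0.9·0.29 - 2.14 = 0.261 - 2.14 = -1.879
w_new = 1.09 - 0.01·-1.879 = 1.09 + 0.01879 = 1.10879

v_new=-1.879, w_new=1.10879


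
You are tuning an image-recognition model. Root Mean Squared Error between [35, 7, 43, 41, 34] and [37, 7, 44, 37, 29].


MSE = 46/5 = 9.2
RMSE = √(46/5) = 3.0332

3.0332


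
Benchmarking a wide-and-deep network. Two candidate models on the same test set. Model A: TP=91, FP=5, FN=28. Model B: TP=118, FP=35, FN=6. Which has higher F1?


Model A: P=91/96=0.9479, R=91/119=0.7647, F1=2PR/(P+R)=2TP/(2TP+FP+FN)=182/215=0.8465
Model B: P=118/153=0.7712, R=118/124=0.9516, F1=2PR/(P+R)=2TP/(2TP+FP+FN)=236/277=0.852
0.8465 < 0.852 → Model B

Model B


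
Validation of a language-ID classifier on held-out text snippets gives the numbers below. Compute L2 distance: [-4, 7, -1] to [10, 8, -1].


d = √((-4-10)² + (7-8)² + (-1+ 1)²)
  = √(196 + 1 + 0)
  = √197 = 14.0357

14.0357


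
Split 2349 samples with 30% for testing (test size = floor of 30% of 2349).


Test = ⌊2349·30/100⌋ = 704
Train = 2349 - 704 = 1645

Train: 1645, Test: 704


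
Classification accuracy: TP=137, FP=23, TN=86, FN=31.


Accuracy = (TP+TN)/(TP+TN+FP+FN)
= (137+86)/(277)
= 223/277 = 80.51%

80.51%


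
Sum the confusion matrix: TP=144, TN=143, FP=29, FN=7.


Total = TP + TN + FP + FN
= 144 + 143 + 29 + 7
= 323
(Predicted positive: 173, predicted negative: 150)

323


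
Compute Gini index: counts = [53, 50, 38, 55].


Probabilities: [53/196, 50/196, 38/196, 55/196] ≈ [0.2704, 0.2551, 0.1939, 0.2806]
Σpᵢ² = (2809 + 2500 + 1444 + 3025)/196² = 9778/38416
Gini = 1 - Σpᵢ² = 1 - 9778/38416 = 0.7455

0.7455


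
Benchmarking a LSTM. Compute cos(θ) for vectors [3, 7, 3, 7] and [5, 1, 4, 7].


A·B = 3·5 + 7·1 + 3·4 + 7·7 = 83
‖A‖ = √116 = 10.7703, ‖B‖ = √91 = 9.5394
cos = 83/(√116·√91) = 83/√10556 = 0.8078

0.8078


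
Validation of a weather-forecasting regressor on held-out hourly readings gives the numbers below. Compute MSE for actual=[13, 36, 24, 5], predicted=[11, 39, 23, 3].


Squared errors: (13-11)²=4, (36-39)²=9, (24-23)²=1, (5-3)²=4
Sum = 18
MSE = 18/4 = 9/2

9/2


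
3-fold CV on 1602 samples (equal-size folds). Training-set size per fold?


Fold size = 1602/3 = 534
Training per fold = 1602 - 534 = 1068

1068


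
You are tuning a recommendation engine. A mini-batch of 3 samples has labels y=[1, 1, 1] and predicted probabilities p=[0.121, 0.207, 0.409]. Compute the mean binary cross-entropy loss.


L[0] = -ln(0.121) = 2.112
L[1] = -ln(0.207) = 1.575
L[2] = -ln(0.409) = 0.894
mean = (2.112 + 1.575 + 0.894)/3 = 1.527

1.527


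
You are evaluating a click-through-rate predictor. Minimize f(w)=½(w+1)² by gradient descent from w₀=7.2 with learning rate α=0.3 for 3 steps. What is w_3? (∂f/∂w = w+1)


step 1: grad = 7.2+1 = 8.2; w = 7.2 - 0.3·(8.2) = 4.74
step 2: grad = 4.74+1 = 5.74; w = 4.74 - 0.3·(5.74) = 3.018
step 3: grad = 3.018+1 = 4.018; w = 3.018 - 0.3·(4.018) = 1.8126

1.8126


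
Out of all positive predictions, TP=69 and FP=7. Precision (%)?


Precision = TP/(TP+FP)
= 69/(69+7)
= 69/76 = 90.79%

90.79%


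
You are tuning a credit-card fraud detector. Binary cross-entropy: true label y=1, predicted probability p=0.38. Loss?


BCE = -[y·ln(p) + (1-y)·ln(1-p)]
= -1·ln(0.38) - 0
= -ln(0.38) = 0.9676

0.9676


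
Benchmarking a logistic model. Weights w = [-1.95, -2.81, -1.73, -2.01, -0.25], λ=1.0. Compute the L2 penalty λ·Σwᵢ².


‖w‖₂² = (-1.95)² + (-2.81)² + (-1.73)² + (-2.01)² + (-0.25)²
     = 3.8025 + 7.8961 + 2.9929 + 4.0401 + 0.0625
     = 18.7941
λ·‖w‖₂² = 1.0·18.7941 = 18.7941

18.7941


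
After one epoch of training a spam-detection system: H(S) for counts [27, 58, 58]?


Probabilities: [27/143, 58/143, 58/143] ≈ [0.1888, 0.4056, 0.4056]
H = -((27/143)·log₂(27/143) + (58/143)·log₂(58/143) + (58/143)·log₂(58/143))
  = 1.5102 bits

1.5102 bits


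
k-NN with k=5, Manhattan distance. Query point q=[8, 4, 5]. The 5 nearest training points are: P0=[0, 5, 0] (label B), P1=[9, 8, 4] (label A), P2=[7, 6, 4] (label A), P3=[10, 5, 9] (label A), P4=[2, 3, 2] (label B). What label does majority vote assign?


d(q,P0) = 14  (label B)
d(q,P1) = 6  (label A)
d(q,P2) = 4  (label A)
d(q,P3) = 7  (label A)
d(q,P4) = 10  (label B)
Votes: A=3, B=2
Majority → A

A


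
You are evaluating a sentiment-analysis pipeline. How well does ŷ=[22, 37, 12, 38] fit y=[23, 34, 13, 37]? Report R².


ȳ = 26.75
SS_res = Σ(y-ŷ)² = 12
SS_tot = Σ(y-ȳ)² = 360.75
R² = 1 - SS_res/SS_tot = 1 - 0.0333 = 0.9667

0.9667


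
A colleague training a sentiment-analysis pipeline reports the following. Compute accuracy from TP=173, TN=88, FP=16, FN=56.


Accuracy = (TP+TN)/(TP+TN+FP+FN)
= (173+88)/(333)
= 261/333 = 78.38%

78.38%


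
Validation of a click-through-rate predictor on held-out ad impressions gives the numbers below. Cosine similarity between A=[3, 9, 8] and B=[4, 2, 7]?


A·B = 3·4 + 9·2 + 8·7 = 86
‖A‖ = √154 = 12.4097, ‖B‖ = √69 = 8.3066
cos = 86/(√154·√69) = 86/√10626 = 0.8343

0.8343


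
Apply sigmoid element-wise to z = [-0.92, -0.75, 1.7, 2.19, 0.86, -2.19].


σ(-0.92) = 1/(1+e^0.92) = 0.285
σ(-0.75) = 1/(1+e^0.75) = 0.3208
σ(1.7) = 1/(1+e^-1.7) = 0.8455
σ(2.19) = 1/(1+e^-2.19) = 0.8993
σ(0.86) = 1/(1+e^-0.86) = 0.7027
σ(-2.19) = 1/(1+e^2.19) = 0.1007
result = [0.285, 0.3208, 0.8455, 0.8993, 0.7027, 0.1007]

[0.285, 0.3208, 0.8455, 0.8993, 0.7027, 0.1007]


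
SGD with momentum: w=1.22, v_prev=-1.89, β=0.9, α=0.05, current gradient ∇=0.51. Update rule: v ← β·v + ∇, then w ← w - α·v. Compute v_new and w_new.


v_new = 0.9·-1.89 + 0.51 = -1.701 + 0.51 = -1.191
w_new = 1.22 - 0.05·-1.191 = 1.22 + 0.05955 = 1.27955

v_new=-1.191, w_new=1.27955


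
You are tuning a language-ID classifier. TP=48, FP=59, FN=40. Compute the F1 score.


Precision = 48/107 = 0.4486
Recall = 48/88 = 0.5455
F1 = 2·P·R/(P+R) = 2·TP/(2·TP+FP+FN) = 96/(96+59+40) = 96/195 = 0.4923

0.4923


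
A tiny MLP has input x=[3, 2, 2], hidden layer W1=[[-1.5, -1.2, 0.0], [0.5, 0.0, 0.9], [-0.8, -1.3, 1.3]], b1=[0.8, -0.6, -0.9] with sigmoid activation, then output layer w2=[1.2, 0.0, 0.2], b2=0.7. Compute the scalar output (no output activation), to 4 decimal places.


z1[0] = (-1.5)·(3) + (-1.2)·(2) + (0.0)·(2) + 0.8 = -6.1
z1[1] = (0.5)·(3) + (0.0)·(2) + (0.9)·(2) - 0.6 = 2.7
z1[2] = (-0.8)·(3) + (-1.3)·(2) + (1.3)·(2) - 0.9 = -3.3
h = sigmoid(z1) = [0.0022, 0.937, 0.0356]
output = (1.2)·(0.0022) + (0.0)·(0.937) + (0.2)·(0.0356) + 0.7 = 0.7098

0.7098


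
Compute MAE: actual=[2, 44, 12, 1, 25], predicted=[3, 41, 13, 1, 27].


Absolute errors: |2-3|=1, |44-41|=3, |12-13|=1, |1-1|=0, |25-27|=2
Sum = 7
MAE = 7/5 = 7/5

7/5


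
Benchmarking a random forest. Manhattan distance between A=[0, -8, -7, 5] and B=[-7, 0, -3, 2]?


d = |0+ 7| + |-8-0| + |-7+ 3| + |5-2|
  = 7 + 8 + 4 + 3
  = 22

22


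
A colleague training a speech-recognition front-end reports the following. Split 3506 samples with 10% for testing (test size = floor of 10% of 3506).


Test = ⌊3506·10/100⌋ = 350
Train = 3506 - 350 = 3156

Train: 3156, Test: 350


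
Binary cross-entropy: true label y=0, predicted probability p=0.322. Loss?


BCE = -[y·ln(p) + (1-y)·ln(1-p)]
= -0 - 1·ln(1-0.322)
= -ln(0.678) = 0.3886

0.3886


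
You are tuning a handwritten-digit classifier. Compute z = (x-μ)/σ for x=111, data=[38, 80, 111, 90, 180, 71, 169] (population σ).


μ = 105.5714, σ = 48.1808
z = (111 - 105.5714)/48.1808 = 0.1127

0.1127


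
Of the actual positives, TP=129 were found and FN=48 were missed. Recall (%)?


Recall = TP/(TP+FN)
= 129/(129+48)
= 129/177 = 72.88%

72.88%


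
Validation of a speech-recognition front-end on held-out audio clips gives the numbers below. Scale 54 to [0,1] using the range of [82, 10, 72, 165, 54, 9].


min=9, max=165
(54-9)/(165-9) = 45/156 = 0.2885

0.2885


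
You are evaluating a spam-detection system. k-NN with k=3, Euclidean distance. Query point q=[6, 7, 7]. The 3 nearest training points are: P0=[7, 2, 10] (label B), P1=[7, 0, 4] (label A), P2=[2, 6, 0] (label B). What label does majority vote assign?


d(q,P0) = 5.9161  (label B)
d(q,P1) = 7.6811  (label A)
d(q,P2) = 8.124  (label B)
Votes: A=1, B=2
Majority → B

B


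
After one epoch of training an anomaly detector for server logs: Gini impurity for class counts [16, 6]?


Probabilities: [16/22, 6/22] ≈ [0.7273, 0.2727]
Σpᵢ² = (256 + 36)/22² = 292/484
Gini = 1 - Σpᵢ² = 1 - 292/484 = 0.3967

0.3967


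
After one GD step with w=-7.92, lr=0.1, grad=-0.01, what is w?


w_new = w - α·∇
= -7.92 - 0.1·-0.01
= -7.92 + 0.001
= -7.919

-7.919


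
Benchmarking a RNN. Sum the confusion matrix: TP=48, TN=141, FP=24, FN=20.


Total = TP + TN + FP + FN
= 48 + 141 + 24 + 20
= 233
(Predicted positive: 72, predicted negative: 161)

233


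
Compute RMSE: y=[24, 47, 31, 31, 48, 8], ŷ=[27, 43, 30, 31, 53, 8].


MSE = 51/6 = 8.5
RMSE = √(51/6) = 2.9155

2.9155


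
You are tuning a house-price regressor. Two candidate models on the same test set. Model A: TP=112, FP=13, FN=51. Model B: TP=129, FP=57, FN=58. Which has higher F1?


Model A: P=112/125=0.896, R=112/163=0.6871, F1=2PR/(P+R)=2TP/(2TP+FP+FN)=224/288=0.7778
Model B: P=129/186=0.6935, R=129/187=0.6898, F1=2PR/(P+R)=2TP/(2TP+FP+FN)=258/373=0.6917
0.7778 > 0.6917 → Model A

Model A


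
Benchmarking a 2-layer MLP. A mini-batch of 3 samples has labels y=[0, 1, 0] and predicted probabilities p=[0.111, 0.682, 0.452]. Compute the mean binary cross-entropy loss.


L[0] = -ln(1-0.111) = -ln(0.889) = 0.1177
L[1] = -ln(0.682) = 0.3827
L[2] = -ln(1-0.452) = -ln(0.548) = 0.6015
mean = (0.1177 + 0.3827 + 0.6015)/3 = 0.3673

0.3673


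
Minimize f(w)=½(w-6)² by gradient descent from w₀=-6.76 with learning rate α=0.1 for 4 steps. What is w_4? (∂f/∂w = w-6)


step 1: grad = -6.76-6 = -12.76; w = -6.76 - 0.1·(-12.76) = -5.484
step 2: grad = -5.484-6 = -11.484; w = -5.484 - 0.1·(-11.484) = -4.3356
step 3: grad = -4.3356-6 = -10.3356; w = -4.3356 - 0.1·(-10.3356) = -3.30204
step 4: grad = -3.30204-6 = -9.30204; w = -3.30204 - 0.1·(-9.30204) = -2.371836

-2.371836


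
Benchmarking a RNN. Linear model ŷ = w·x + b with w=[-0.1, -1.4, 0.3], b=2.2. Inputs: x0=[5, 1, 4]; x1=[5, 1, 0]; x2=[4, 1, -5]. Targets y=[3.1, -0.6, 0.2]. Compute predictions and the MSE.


ŷ0 = (-0.1)·(5) + (-1.4)·(1) + (0.3)·(4) + 2.2 = 1.5
ŷ1 = (-0.1)·(5) + (-1.4)·(1) + (0.3)·(0) + 2.2 = 0.3
ŷ2 = (-0.1)·(4) + (-1.4)·(1) + (0.3)·(-5) + 2.2 = -1.1
errors² = [2.56, 0.81, 1.69]
MSE = 5.0600/3 = 1.6867

1.6867


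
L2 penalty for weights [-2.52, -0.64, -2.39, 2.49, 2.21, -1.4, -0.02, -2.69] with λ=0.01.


‖w‖₂² = (-2.52)² + (-0.64)² + (-2.39)² + (2.49)² + (2.21)² + (-1.4)² + (-0.02)² + (-2.69)²
     = 6.3504 + 0.4096 + 5.7121 + 6.2001 + 4.8841 + 1.96 + 0.0004 + 7.2361
     = 32.7528
λ·‖w‖₂² = 0.01·32.7528 = 0.327528

0.327528


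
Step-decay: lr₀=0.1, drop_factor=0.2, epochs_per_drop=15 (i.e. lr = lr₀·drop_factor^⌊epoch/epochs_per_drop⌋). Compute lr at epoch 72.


n_drops = ⌊72/15⌋ = 4
lr = 0.1·0.2^4 = 0.1·0.0016 = 0.00016

0.00016


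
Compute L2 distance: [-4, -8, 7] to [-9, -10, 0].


d = √((-4+ 9)² + (-8+ 10)² + (7-0)²)
  = √(25 + 4 + 49)
  = √78 = 8.8318

8.8318


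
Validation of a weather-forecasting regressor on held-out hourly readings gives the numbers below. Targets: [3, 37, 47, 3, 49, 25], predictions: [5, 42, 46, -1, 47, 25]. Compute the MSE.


Squared errors: (3-5)²=4, (37-42)²=25, (47-46)²=1, (3+ 1)²=16, (49-47)²=4, (25-25)²=0
Sum = 50
MSE = 50/6 = 25/3

25/3


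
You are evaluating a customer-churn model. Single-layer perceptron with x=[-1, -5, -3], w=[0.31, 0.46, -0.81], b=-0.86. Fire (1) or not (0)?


z = (-1)·(0.31) + (-5)·(0.46) + (-3)·(-0.81) - 0.86
  = -1.04
step(z) = 0 (z<0)

0


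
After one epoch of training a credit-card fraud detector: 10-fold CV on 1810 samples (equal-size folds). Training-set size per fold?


Fold size = 1810/10 = 181
Training per fold = 1810 - 181 = 1629

1629


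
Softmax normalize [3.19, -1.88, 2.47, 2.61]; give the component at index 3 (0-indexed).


Exponentials: e^3.19=24.2884, e^-1.88=0.1526, e^2.47=11.8224, e^2.61=13.5991
Sum = 49.8625
Softmax = [0.4871, 0.0031, 0.2371, 0.2727]
p[3] = 13.5991/49.8625 = 0.2727

0.2727


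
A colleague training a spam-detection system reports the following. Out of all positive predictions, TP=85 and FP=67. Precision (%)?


Precision = TP/(TP+FP)
= 85/(85+67)
= 85/152 = 55.92%

55.92%


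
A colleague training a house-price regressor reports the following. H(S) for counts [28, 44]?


Probabilities: [28/72, 44/72] ≈ [0.3889, 0.6111]
H = -((28/72)·log₂(28/72) + (44/72)·log₂(44/72))
  = 0.9641 bits

0.9641 bits


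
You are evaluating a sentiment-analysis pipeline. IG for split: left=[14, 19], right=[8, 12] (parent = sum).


Parent = [22, 31], H_parent = 0.9791
H_left = 0.9834 (n=33), H_right = 0.971 (n=20)
H_children = (33/53)·0.9834 + (20/53)·0.971 = 0.9787
IG = 0.9791 - 0.9787 = 0.0004

0.0004


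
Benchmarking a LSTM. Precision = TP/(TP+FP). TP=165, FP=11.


Precision = TP/(TP+FP)
= 165/(165+11)
= 165/176 = 93.75%

93.75%


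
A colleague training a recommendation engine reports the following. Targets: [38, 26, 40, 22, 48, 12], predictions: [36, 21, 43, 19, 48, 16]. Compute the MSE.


Squared errors: (38-36)²=4, (26-21)²=25, (40-43)²=9, (22-19)²=9, (48-48)²=0, (12-16)²=16
Sum = 63
MSE = 63/6 = 21/2

21/2


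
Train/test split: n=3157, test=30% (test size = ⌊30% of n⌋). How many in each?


Test = ⌊3157·30/100⌋ = 947
Train = 3157 - 947 = 2210

Train: 2210, Test: 947


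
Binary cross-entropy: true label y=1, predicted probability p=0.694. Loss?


BCE = -[y·ln(p) + (1-y)·ln(1-p)]
= -1·ln(0.694) - 0
= -ln(0.694) = 0.3653

0.3653


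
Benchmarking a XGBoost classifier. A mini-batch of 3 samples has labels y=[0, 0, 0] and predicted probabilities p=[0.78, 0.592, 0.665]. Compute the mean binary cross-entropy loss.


L[0] = -ln(1-0.78) = -ln(0.22) = 1.5141
L[1] = -ln(1-0.592) = -ln(0.408) = 0.8965
L[2] = -ln(1-0.665) = -ln(0.335) = 1.0936
mean = (1.5141 + 0.8965 + 1.0936)/3 = 1.1681

1.1681


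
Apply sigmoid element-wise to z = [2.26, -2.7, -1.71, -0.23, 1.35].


σ(2.26) = 1/(1+e^-2.26) = 0.9055
σ(-2.7) = 1/(1+e^2.7) = 0.063
σ(-1.71) = 1/(1+e^1.71) = 0.1532
σ(-0.23) = 1/(1+e^0.23) = 0.4428
σ(1.35) = 1/(1+e^-1.35) = 0.7941
result = [0.9055, 0.063, 0.1532, 0.4428, 0.7941]

[0.9055, 0.063, 0.1532, 0.4428, 0.7941]


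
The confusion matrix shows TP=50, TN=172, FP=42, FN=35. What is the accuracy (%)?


Accuracy = (TP+TN)/(TP+TN+FP+FN)
= (50+172)/(299)
= 222/299 = 74.25%

74.25%


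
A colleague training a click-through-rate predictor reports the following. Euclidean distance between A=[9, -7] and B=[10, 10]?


d = √((9-10)² + (-7-10)²)
  = √(1 + 289)
  = √290 = 17.0294

17.0294


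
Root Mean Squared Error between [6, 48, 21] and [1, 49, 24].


MSE = 35/3 = 11.6667
RMSE = √(35/3) = 3.4157

3.4157


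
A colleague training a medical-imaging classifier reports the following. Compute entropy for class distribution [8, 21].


Probabilities: [8/29, 21/29] ≈ [0.2759, 0.7241]
H = -((8/29)·log₂(8/29) + (21/29)·log₂(21/29))
  = 0.8498 bits

0.8498 bits


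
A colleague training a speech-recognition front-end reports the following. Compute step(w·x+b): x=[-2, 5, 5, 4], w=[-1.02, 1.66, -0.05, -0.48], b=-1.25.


z = (-2)·(-1.02) + (5)·(1.66) + (5)·(-0.05) + (4)·(-0.48) - 1.25
  = 6.92
step(z) = 1 (z≥0)

1


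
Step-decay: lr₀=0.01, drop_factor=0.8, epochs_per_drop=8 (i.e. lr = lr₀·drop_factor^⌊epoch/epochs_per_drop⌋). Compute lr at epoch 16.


n_drops = ⌊16/8⌋ = 2
lr = 0.01·0.8^2 = 0.01·0.64 = 0.0064

0.0064


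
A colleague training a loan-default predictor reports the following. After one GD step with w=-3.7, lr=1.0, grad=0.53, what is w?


w_new = w - α·∇
= -3.7 - 1.0·0.53
= -3.7 - 0.53
= -4.23

-4.23


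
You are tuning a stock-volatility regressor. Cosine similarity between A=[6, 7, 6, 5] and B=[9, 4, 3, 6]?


A·B = 6·9 + 7·4 + 6·3 + 5·6 = 130
‖A‖ = √146 = 12.083, ‖B‖ = √142 = 11.9164
cos = 130/(√146·√142) = 130/√20732 = 0.9029

0.9029


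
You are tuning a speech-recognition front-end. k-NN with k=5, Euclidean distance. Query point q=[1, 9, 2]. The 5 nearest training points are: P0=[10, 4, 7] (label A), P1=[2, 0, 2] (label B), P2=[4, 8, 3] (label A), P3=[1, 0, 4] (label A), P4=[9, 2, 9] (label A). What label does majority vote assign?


d(q,P0) = 11.4455  (label A)
d(q,P1) = 9.0554  (label B)
d(q,P2) = 3.3166  (label A)
d(q,P3) = 9.2195  (label A)
d(q,P4) = 12.7279  (label A)
Votes: A=4, B=1
Majority → A

A


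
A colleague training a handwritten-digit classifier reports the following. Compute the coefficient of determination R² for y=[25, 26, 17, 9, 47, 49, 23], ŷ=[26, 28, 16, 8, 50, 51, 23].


ȳ = 28
SS_res = Σ(y-ŷ)² = 20
SS_tot = Σ(y-ȳ)² = 1322
R² = 1 - SS_res/SS_tot = 1 - 0.0151 = 0.9849

0.9849


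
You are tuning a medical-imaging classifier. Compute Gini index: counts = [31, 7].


Probabilities: [31/38, 7/38] ≈ [0.8158, 0.1842]
Σpᵢ² = (961 + 49)/38² = 1010/1444
Gini = 1 - Σpᵢ² = 1 - 1010/1444 = 0.3006

0.3006


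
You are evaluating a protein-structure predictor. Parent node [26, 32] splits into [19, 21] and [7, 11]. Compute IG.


Parent = [26, 32], H_parent = 0.9923
H_left = 0.9982 (n=40), H_right = 0.9641 (n=18)
H_children = (40/58)·0.9982 + (18/58)·0.9641 = 0.9876
IG = 0.9923 - 0.9876 = 0.0047

0.0047


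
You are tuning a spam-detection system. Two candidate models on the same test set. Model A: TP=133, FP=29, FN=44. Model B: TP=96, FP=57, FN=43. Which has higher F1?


Model A: P=133/162=0.821, R=133/177=0.7514, F1=2PR/(P+R)=2TP/(2TP+FP+FN)=266/339=0.7847
Model B: P=96/153=0.6275, R=96/139=0.6906, F1=2PR/(P+R)=2TP/(2TP+FP+FN)=192/292=0.6575
0.7847 > 0.6575 → Model A

Model A


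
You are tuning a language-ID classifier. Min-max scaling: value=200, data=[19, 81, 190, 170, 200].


min=19, max=200
(200-19)/(200-19) = 181/181 = 1.0

1.0


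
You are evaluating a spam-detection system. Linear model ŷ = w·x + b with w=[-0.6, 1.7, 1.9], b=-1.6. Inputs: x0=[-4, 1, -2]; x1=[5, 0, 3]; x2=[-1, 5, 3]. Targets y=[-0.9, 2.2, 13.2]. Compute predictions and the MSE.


ŷ0 = (-0.6)·(-4) + (1.7)·(1) + (1.9)·(-2) - 1.6 = -1.3
ŷ1 = (-0.6)·(5) + (1.7)·(0) + (1.9)·(3) - 1.6 = 1.1
ŷ2 = (-0.6)·(-1) + (1.7)·(5) + (1.9)·(3) - 1.6 = 13.2
errors² = [0.16, 1.21, 0.0]
MSE = 1.3700/3 = 0.4567

0.4567


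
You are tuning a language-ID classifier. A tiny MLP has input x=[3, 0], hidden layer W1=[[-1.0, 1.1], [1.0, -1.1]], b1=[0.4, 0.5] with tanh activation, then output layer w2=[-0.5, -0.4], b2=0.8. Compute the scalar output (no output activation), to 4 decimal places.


z1[0] = (-1.0)·(3) + (1.1)·(0) + 0.4 = -2.6
z1[1] = (1.0)·(3) + (-1.1)·(0) + 0.5 = 3.5
h = tanh(z1) = [-0.989, 0.9982]
output = (-0.5)·(-0.989) + (-0.4)·(0.9982) + 0.8 = 0.8952

0.8952


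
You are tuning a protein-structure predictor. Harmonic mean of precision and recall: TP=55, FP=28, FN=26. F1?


Precision = 55/83 = 0.6627
Recall = 55/81 = 0.679
F1 = 2·P·R/(P+R) = 2·TP/(2·TP+FP+FN) = 110/(110+28+26) = 110/164 = 0.6707

0.6707


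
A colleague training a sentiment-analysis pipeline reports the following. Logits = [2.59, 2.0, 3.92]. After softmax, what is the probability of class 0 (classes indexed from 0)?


Exponentials: e^2.59=13.3298, e^2.0=7.3891, e^3.92=50.4004
Sum = 71.1193
Softmax = [0.1874, 0.1039, 0.7087]
p[0] = 13.3298/71.1193 = 0.1874

0.1874


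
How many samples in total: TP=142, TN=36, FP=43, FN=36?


Total = TP + TN + FP + FN
= 142 + 36 + 43 + 36
= 257
(Predicted positive: 185, predicted negative: 72)

257


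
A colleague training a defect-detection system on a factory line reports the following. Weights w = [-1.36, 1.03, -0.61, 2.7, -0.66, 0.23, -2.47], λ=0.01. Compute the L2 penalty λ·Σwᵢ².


‖w‖₂² = (-1.36)² + (1.03)² + (-0.61)² + (2.7)² + (-0.66)² + (0.23)² + (-2.47)²
     = 1.8496 + 1.0609 + 0.3721 + 7.29 + 0.4356 + 0.0529 + 6.1009
     = 17.162
λ·‖w‖₂² = 0.01·17.162 = 0.17162

0.17162


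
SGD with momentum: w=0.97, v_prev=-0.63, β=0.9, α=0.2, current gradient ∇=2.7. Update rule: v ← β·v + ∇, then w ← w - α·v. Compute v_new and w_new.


v_new = 0.9·-0.63 + 2.7 = -0.567 + 2.7 = 2.133
w_new = 0.97 - 0.2·2.133 = 0.97 - 0.4266 = 0.5434

v_new=2.133, w_new=0.5434


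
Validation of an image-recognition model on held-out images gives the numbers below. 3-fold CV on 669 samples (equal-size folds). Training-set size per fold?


Fold size = 669/3 = 223
Training per fold = 669 - 223 = 446

446


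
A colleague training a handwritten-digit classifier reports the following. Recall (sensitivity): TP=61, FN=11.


Recall = TP/(TP+FN)
= 61/(61+11)
= 61/72 = 84.72%

84.72%


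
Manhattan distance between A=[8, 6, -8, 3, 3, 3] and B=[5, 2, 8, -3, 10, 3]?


d = |8-5| + |6-2| + |-8-8| + |3+ 3| + |3-10| + |3-3|
  = 3 + 4 + 16 + 6 + 7 + 0
  = 36

36


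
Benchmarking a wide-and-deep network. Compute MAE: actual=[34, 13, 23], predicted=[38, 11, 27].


Absolute errors: |34-38|=4, |13-11|=2, |23-27|=4
Sum = 10
MAE = 10/3 = 10/3

10/3


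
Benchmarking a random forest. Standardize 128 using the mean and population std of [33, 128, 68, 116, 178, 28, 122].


μ = 96.1429, σ = 50.9914
z = (128 - 96.1429)/50.9914 = 0.6248

0.6248


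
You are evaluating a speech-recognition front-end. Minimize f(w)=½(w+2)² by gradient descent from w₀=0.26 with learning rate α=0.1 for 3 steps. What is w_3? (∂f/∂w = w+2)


step 1: grad = 0.26+2 = 2.26; w = 0.26 - 0.1·(2.26) = 0.034
step 2: grad = 0.034+2 = 2.034; w = 0.034 - 0.1·(2.034) = -0.1694
step 3: grad = -0.1694+2 = 1.8306; w = -0.1694 - 0.1·(1.8306) = -0.35246

-0.35246


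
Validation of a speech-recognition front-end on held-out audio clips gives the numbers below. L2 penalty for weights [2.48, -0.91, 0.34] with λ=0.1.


‖w‖₂² = (2.48)² + (-0.91)² + (0.34)²
     = 6.1504 + 0.8281 + 0.1156
     = 7.0941
λ·‖w‖₂² = 0.1·7.0941 = 0.70941

0.70941


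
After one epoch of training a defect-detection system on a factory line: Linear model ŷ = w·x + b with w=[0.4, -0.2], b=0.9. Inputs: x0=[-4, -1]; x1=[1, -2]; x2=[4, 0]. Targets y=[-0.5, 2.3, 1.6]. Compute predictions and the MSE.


ŷ0 = (0.4)·(-4) + (-0.2)·(-1) + 0.9 = -0.5
ŷ1 = (0.4)·(1) + (-0.2)·(-2) + 0.9 = 1.7
ŷ2 = (0.4)·(4) + (-0.2)·(0) + 0.9 = 2.5
errors² = [0.0, 0.36, 0.81]
MSE = 1.1700/3 = 0.39

0.39


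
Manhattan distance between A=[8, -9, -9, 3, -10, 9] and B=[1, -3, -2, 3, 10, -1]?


d = |8-1| + |-9+ 3| + |-9+ 2| + |3-3| + |-10-10| + |9+ 1|
  = 7 + 6 + 7 + 0 + 20 + 10
  = 50

50


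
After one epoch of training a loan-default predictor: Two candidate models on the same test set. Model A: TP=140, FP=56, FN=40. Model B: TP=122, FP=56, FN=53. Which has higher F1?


Model A: P=140/196=0.7143, R=140/180=0.7778, F1=2PR/(P+R)=2TP/(2TP+FP+FN)=280/376=0.7447
Model B: P=122/178=0.6854, R=122/175=0.6971, F1=2PR/(P+R)=2TP/(2TP+FP+FN)=244/353=0.6912
0.7447 > 0.6912 → Model A

Model A


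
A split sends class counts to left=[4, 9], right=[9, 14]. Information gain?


Parent = [13, 23], H_parent = 0.9436
H_left = 0.8905 (n=13), H_right = 0.9656 (n=23)
H_children = (13/36)·0.8905 + (23/36)·0.9656 = 0.9385
IG = 0.9436 - 0.9385 = 0.0051

0.0051


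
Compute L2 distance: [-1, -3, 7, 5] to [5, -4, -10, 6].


d = √((-1-5)² + (-3+ 4)² + (7+ 10)² + (5-6)²)
  = √(36 + 1 + 289 + 1)
  = √327 = 18.0831

18.0831


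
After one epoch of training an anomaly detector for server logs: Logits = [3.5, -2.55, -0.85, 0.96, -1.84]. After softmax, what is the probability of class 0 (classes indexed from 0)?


Exponentials: e^3.5=33.1155, e^-2.55=0.0781, e^-0.85=0.4274, e^0.96=2.6117, e^-1.84=0.1588
Sum = 36.3915
Softmax = [0.91, 0.0021, 0.0117, 0.0718, 0.0044]
p[0] = 33.1155/36.3915 = 0.91

0.91


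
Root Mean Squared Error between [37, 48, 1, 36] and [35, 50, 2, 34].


MSE = 13/4 = 3.25
RMSE = √(13/4) = 1.8028

1.8028


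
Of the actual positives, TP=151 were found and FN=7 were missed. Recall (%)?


Recall = TP/(TP+FN)
= 151/(151+7)
= 151/158 = 95.57%

95.57%


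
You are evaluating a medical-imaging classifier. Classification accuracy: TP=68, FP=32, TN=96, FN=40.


Accuracy = (TP+TN)/(TP+TN+FP+FN)
= (68+96)/(236)
= 164/236 = 69.49%

69.49%


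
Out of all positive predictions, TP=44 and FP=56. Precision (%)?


Precision = TP/(TP+FP)
= 44/(44+56)
= 44/100 = 44.0%

44.0%


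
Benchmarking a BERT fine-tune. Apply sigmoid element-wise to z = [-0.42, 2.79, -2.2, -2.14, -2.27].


σ(-0.42) = 1/(1+e^0.42) = 0.3965
σ(2.79) = 1/(1+e^-2.79) = 0.9421
σ(-2.2) = 1/(1+e^2.2) = 0.0998
σ(-2.14) = 1/(1+e^2.14) = 0.1053
σ(-2.27) = 1/(1+e^2.27) = 0.0936
result = [0.3965, 0.9421, 0.0998, 0.1053, 0.0936]

[0.3965, 0.9421, 0.0998, 0.1053, 0.0936]


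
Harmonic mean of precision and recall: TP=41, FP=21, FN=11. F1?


Precision = 41/62 = 0.6613
Recall = 41/52 = 0.7885
F1 = 2·P·R/(P+R) = 2·TP/(2·TP+FP+FN) = 82/(82+21+11) = 82/114 = 0.7193

0.7193


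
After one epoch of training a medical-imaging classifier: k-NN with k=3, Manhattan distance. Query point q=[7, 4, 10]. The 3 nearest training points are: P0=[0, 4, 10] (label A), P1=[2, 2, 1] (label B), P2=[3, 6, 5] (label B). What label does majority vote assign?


d(q,P0) = 7  (label A)
d(q,P1) = 16  (label B)
d(q,P2) = 11  (label B)
Votes: A=1, B=2
Majority → B

B


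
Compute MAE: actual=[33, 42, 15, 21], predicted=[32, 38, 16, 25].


Absolute errors: |33-32|=1, |42-38|=4, |15-16|=1, |21-25|=4
Sum = 10
MAE = 10/4 = 5/2

5/2


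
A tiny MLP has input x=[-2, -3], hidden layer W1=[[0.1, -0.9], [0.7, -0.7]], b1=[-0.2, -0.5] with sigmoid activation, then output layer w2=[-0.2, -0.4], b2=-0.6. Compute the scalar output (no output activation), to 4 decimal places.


z1[0] = (0.1)·(-2) + (-0.9)·(-3) - 0.2 = 2.3
z1[1] = (0.7)·(-2) + (-0.7)·(-3) - 0.5 = 0.2
h = sigmoid(z1) = [0.9089, 0.5498]
output = (-0.2)·(0.9089) + (-0.4)·(0.5498) - 0.6 = -1.0017

-1.0017


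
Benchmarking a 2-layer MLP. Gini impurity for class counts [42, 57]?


Probabilities: [42/99, 57/99] ≈ [0.4242, 0.5758]
Σpᵢ² = (1764 + 3249)/99² = 5013/9801
Gini = 1 - Σpᵢ² = 1 - 5013/9801 = 0.4885

0.4885


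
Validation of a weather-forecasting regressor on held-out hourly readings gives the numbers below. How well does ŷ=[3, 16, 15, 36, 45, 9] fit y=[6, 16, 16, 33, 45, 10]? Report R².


ȳ = 21
SS_res = Σ(y-ŷ)² = 20
SS_tot = Σ(y-ȳ)² = 1116
R² = 1 - SS_res/SS_tot = 1 - 0.0179 = 0.9821

0.9821


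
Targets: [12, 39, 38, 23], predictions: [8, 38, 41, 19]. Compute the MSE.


Squared errors: (12-8)²=16, (39-38)²=1, (38-41)²=9, (23-19)²=16
Sum = 42
MSE = 42/4 = 21/2

21/2


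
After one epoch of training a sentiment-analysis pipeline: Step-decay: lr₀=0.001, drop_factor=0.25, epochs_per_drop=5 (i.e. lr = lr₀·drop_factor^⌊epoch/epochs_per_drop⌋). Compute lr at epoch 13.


n_drops = ⌊13/5⌋ = 2
lr = 0.001·0.25^2 = 0.001·0.0625 = 0.0000625

0.0000625


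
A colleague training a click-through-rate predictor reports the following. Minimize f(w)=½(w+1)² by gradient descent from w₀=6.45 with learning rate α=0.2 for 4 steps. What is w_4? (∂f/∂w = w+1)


step 1: grad = 6.45+1 = 7.45; w = 6.45 - 0.2·(7.45) = 4.96
step 2: grad = 4.96+1 = 5.96; w = 4.96 - 0.2·(5.96) = 3.768
step 3: grad = 3.768+1 = 4.768; w = 3.768 - 0.2·(4.768) = 2.8144
step 4: grad = 2.8144+1 = 3.8144; w = 2.8144 - 0.2·(3.8144) = 2.05152

2.05152


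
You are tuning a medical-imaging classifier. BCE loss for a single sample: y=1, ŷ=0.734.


BCE = -[y·ln(p) + (1-y)·ln(1-p)]
= -1·ln(0.734) - 0
= -ln(0.734) = 0.3092

0.3092


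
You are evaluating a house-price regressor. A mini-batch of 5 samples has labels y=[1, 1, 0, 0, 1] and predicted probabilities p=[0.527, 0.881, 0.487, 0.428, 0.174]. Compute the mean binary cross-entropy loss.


L[0] = -ln(0.527) = 0.6406
L[1] = -ln(0.881) = 0.1267
L[2] = -ln(1-0.487) = -ln(0.513) = 0.6675
L[3] = -ln(1-0.428) = -ln(0.572) = 0.5586
L[4] = -ln(0.174) = 1.7487
mean = (0.6406 + 0.1267 + 0.6675 + 0.5586 + 1.7487)/5 = 0.7484

0.7484


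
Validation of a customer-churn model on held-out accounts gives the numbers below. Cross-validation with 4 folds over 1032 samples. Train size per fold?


Fold size = 1032/4 = 258
Training per fold = 1032 - 258 = 774

774


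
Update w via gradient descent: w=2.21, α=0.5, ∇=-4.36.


w_new = w - α·∇
= 2.21 - 0.5·-4.36
= 2.21 + 2.18
= 4.39

4.39


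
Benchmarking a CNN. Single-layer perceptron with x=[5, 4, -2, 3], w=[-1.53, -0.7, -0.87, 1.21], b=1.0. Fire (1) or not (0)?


z = (5)·(-1.53) + (4)·(-0.7) + (-2)·(-0.87) + (3)·(1.21) + 1.0
  = -4.08
step(z) = 0 (z<0)

0


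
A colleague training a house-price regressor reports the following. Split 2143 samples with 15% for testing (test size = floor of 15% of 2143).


Test = ⌊2143·15/100⌋ = 321
Train = 2143 - 321 = 1822

Train: 1822, Test: 321


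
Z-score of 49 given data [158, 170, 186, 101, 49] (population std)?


μ = 132.8, σ = 50.7598
z = (49 - 132.8)/50.7598 = -1.6509

-1.6509


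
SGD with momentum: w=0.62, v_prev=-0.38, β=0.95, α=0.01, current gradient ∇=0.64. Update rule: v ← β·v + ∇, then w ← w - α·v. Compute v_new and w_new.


v_new = 0.95·-0.38 + 0.64 = -0.361 + 0.64 = 0.279
w_new = 0.62 - 0.01·0.279 = 0.62 - 0.00279 = 0.61721

v_new=0.279, w_new=0.61721


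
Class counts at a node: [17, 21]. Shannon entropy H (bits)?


Probabilities: [17/38, 21/38] ≈ [0.4474, 0.5526]
H = -((17/38)·log₂(17/38) + (21/38)·log₂(21/38))
  = 0.992 bits

0.992 bits


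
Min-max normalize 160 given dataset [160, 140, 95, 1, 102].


min=1, max=160
(160-1)/(160-1) = 159/159 = 1.0

1.0


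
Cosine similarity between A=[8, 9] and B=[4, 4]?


A·B = 8·4 + 9·4 = 68
‖A‖ = √145 = 12.0416, ‖B‖ = √32 = 5.6569
cos = 68/(√145·√32) = 68/√4640 = 0.9983

0.9983


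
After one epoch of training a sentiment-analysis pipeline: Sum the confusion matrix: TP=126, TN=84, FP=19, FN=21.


Total = TP + TN + FP + FN
= 126 + 84 + 19 + 21
= 250
(Predicted positive: 145, predicted negative: 105)

250


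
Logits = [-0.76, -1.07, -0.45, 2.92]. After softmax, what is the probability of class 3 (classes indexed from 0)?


Exponentials: e^-0.76=0.4677, e^-1.07=0.343, e^-0.45=0.6376, e^2.92=18.5413
Sum = 19.9896
Softmax = [0.0234, 0.0172, 0.0319, 0.9275]
p[3] = 18.5413/19.9896 = 0.9275

0.9275


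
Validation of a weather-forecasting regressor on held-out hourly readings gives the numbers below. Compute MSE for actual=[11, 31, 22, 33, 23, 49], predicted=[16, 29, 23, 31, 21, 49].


Squared errors: (11-16)²=25, (31-29)²=4, (22-23)²=1, (33-31)²=4, (23-21)²=4, (49-49)²=0
Sum = 38
MSE = 38/6 = 19/3

19/3
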